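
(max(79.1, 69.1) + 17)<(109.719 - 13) True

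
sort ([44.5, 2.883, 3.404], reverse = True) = [44.5, 3.404, 2.883]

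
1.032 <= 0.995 False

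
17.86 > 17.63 True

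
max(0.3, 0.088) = 0.3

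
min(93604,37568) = 37568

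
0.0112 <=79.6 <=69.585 False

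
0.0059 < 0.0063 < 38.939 True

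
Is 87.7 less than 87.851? Yes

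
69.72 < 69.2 False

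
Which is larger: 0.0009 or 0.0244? 0.0244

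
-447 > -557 True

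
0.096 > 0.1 False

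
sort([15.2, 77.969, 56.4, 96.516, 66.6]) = [15.2, 56.4, 66.6, 77.969, 96.516]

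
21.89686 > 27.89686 False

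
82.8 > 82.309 True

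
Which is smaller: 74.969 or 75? 74.969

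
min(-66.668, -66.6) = -66.668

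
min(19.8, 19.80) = 19.8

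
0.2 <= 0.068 False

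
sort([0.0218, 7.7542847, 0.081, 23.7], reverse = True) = [23.7, 7.7542847, 0.081, 0.0218]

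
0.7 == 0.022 False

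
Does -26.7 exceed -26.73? Yes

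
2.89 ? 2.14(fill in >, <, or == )>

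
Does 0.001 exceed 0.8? No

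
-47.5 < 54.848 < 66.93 True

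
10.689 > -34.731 True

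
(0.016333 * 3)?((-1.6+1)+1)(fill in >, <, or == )<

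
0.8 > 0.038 True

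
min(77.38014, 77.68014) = 77.38014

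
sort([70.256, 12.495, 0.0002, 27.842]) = [0.0002, 12.495, 27.842, 70.256]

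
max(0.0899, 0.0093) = 0.0899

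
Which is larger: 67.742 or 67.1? 67.742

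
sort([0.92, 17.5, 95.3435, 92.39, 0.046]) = [0.046, 0.92, 17.5, 92.39, 95.3435]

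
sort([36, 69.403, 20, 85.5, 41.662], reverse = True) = [85.5, 69.403, 41.662, 36, 20]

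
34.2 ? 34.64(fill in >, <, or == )<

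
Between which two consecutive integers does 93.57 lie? 93 and 94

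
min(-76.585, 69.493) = -76.585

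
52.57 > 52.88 False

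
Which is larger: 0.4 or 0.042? 0.4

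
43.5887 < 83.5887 True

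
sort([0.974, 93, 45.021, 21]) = [0.974, 21, 45.021, 93]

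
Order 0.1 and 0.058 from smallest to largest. 0.058,0.1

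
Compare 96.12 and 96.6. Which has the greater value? 96.6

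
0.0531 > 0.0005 True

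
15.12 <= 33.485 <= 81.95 True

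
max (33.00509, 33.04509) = 33.04509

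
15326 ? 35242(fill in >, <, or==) <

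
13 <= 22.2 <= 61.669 True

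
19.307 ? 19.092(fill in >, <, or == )>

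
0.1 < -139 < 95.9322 False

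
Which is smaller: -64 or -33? -64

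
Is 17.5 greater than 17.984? No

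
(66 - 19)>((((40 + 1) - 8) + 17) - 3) False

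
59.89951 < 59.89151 False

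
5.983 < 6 True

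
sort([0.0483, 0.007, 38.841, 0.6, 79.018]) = [0.007, 0.0483, 0.6, 38.841, 79.018]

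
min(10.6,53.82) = 10.6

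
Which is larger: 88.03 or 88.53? 88.53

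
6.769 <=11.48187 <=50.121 True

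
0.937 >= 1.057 False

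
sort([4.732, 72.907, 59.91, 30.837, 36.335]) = [4.732, 30.837, 36.335, 59.91, 72.907]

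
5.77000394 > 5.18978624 True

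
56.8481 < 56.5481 False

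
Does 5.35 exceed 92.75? No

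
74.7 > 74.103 True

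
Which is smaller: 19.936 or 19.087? 19.087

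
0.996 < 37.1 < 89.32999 True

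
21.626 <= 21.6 False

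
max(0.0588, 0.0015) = 0.0588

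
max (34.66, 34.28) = 34.66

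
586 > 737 False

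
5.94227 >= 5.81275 True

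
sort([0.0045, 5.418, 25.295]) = [0.0045, 5.418, 25.295]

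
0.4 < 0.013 False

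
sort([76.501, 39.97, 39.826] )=[39.826, 39.97, 76.501]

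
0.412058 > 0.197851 True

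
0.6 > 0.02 True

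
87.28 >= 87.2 True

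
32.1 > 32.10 False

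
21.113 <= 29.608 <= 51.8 True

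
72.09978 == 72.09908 False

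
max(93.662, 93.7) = 93.7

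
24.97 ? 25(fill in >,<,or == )<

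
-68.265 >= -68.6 True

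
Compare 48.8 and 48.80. They are equal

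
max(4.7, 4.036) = 4.7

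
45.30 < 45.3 False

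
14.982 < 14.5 False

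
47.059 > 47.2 False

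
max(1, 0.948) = 1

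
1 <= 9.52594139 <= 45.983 True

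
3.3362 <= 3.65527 True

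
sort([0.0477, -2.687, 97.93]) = [-2.687, 0.0477, 97.93]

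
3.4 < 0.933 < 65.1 False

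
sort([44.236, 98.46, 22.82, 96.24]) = [22.82, 44.236, 96.24, 98.46]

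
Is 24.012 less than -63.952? No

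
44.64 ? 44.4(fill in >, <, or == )>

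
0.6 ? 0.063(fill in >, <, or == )>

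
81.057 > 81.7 False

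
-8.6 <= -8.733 False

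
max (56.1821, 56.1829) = 56.1829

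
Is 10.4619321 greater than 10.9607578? No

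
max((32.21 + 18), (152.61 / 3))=50.87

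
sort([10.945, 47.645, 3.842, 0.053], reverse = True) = [47.645, 10.945, 3.842, 0.053]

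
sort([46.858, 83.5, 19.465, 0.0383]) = [0.0383, 19.465, 46.858, 83.5]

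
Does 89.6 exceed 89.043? Yes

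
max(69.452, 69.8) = 69.8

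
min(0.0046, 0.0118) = 0.0046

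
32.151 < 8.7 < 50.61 False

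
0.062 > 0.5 False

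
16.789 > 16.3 True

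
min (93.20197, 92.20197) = 92.20197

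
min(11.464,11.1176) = 11.1176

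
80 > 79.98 True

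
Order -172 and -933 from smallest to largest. -933, -172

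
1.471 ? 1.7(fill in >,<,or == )<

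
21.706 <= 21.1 False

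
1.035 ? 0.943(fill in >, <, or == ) >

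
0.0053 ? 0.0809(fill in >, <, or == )<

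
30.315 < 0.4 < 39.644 False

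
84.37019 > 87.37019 False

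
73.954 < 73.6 False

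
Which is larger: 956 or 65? 956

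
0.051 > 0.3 False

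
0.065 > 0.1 False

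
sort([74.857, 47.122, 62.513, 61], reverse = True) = [74.857, 62.513, 61, 47.122]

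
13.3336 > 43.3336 False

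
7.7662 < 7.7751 True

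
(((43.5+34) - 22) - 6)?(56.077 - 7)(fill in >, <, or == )>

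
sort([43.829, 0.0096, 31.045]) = [0.0096, 31.045, 43.829]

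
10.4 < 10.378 False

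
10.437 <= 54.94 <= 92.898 True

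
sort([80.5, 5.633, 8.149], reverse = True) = [80.5, 8.149, 5.633]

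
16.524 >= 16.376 True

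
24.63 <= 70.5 True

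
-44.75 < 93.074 True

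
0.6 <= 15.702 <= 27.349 True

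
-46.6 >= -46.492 False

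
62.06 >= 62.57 False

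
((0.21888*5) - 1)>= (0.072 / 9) True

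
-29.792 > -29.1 False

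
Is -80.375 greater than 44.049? No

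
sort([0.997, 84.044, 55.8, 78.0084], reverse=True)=[84.044, 78.0084, 55.8, 0.997]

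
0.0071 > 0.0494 False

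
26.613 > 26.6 True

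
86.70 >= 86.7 True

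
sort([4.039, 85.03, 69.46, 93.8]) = [4.039, 69.46, 85.03, 93.8]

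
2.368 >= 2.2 True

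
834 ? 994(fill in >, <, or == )<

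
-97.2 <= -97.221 False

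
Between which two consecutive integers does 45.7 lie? 45 and 46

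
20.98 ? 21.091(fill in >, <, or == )<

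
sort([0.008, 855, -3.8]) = [-3.8, 0.008, 855]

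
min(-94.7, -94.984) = -94.984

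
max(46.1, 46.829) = 46.829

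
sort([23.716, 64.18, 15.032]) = [15.032, 23.716, 64.18]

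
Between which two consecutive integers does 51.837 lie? 51 and 52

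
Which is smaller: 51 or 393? 51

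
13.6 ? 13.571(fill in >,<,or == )>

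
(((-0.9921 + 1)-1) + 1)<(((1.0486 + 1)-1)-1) True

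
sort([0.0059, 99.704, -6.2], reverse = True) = [99.704, 0.0059, -6.2]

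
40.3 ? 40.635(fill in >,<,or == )<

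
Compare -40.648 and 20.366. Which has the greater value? 20.366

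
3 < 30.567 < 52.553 True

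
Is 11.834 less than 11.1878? No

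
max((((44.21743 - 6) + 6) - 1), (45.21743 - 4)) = 43.21743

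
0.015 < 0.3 True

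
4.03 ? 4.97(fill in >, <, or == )<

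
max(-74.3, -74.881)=-74.3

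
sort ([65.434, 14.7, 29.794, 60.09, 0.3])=[0.3, 14.7, 29.794, 60.09, 65.434]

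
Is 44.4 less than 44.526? Yes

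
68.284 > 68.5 False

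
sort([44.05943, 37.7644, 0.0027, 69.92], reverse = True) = [69.92, 44.05943, 37.7644, 0.0027]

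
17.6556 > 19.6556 False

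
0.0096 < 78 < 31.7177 False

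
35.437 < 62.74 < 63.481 True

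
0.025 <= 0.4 True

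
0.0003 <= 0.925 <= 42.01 True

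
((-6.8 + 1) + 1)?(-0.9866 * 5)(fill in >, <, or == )>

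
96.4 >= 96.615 False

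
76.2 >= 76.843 False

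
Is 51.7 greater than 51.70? No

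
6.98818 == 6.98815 False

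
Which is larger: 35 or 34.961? 35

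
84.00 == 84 True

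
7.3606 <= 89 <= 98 True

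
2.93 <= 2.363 False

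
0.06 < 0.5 True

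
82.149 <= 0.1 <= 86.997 False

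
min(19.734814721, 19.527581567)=19.527581567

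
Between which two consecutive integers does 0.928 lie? 0 and 1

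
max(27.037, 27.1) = 27.1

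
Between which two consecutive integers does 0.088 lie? 0 and 1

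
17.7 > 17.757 False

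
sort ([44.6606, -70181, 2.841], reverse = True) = [44.6606, 2.841, -70181]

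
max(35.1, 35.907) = 35.907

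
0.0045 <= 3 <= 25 True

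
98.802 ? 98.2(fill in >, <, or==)>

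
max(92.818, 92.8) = 92.818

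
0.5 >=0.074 True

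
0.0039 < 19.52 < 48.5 True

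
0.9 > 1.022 False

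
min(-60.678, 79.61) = -60.678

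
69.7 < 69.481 False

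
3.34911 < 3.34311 False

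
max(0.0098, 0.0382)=0.0382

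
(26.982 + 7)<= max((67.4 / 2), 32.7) False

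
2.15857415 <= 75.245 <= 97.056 True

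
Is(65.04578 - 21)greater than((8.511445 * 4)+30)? No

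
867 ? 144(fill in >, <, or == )>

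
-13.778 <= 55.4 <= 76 True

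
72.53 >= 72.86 False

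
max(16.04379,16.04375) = 16.04379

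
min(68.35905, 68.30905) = 68.30905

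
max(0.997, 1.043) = 1.043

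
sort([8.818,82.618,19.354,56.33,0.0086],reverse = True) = [82.618,56.33,19.354,8.818,0.0086]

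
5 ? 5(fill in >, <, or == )==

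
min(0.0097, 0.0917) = 0.0097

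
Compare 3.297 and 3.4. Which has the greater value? 3.4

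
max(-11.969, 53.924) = 53.924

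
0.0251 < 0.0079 False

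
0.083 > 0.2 False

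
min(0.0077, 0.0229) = 0.0077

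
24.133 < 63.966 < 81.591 True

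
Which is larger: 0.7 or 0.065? 0.7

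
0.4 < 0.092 False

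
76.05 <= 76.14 True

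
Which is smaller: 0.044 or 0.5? 0.044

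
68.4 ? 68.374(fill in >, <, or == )>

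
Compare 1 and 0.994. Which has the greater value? 1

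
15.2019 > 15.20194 False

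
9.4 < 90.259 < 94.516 True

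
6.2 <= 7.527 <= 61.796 True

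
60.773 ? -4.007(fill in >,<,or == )>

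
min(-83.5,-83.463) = -83.5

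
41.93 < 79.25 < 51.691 False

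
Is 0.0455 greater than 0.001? Yes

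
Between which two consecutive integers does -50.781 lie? -51 and -50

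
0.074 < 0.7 True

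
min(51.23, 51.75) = 51.23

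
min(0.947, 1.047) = 0.947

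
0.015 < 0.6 True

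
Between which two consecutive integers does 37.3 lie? 37 and 38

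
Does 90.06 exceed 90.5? No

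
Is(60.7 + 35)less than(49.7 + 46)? No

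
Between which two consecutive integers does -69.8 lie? -70 and -69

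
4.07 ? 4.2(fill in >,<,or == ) <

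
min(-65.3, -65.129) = -65.3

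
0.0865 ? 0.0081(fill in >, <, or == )>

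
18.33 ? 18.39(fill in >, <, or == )<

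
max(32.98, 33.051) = 33.051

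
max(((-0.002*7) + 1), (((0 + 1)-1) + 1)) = 1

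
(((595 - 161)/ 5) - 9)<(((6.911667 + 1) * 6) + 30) False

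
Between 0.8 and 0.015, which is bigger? 0.8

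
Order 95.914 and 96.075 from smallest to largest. 95.914, 96.075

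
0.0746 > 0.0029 True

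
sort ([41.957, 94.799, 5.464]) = [5.464, 41.957, 94.799]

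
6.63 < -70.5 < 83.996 False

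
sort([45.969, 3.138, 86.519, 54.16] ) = [3.138, 45.969, 54.16, 86.519]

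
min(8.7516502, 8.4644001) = 8.4644001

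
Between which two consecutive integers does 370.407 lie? 370 and 371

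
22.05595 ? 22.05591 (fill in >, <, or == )>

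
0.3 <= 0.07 False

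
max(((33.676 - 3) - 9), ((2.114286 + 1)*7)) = 21.800002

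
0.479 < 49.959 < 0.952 False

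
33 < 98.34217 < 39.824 False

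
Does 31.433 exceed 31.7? No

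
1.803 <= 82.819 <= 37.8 False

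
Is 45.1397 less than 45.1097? No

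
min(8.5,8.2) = 8.2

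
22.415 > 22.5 False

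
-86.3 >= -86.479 True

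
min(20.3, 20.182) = 20.182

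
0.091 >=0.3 False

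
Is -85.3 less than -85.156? Yes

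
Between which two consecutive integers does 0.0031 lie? 0 and 1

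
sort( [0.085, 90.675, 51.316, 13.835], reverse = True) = [90.675, 51.316, 13.835, 0.085]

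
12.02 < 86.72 True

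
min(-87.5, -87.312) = -87.5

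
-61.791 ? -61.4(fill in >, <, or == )<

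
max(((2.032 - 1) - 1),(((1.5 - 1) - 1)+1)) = 0.5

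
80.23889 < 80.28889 True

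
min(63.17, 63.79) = 63.17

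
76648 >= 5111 True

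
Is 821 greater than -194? Yes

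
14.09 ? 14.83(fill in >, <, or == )<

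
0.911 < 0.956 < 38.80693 True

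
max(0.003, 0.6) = 0.6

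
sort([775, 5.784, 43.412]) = [5.784, 43.412, 775]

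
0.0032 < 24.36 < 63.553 True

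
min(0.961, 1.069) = 0.961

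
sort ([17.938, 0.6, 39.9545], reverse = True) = [39.9545, 17.938, 0.6]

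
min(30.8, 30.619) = 30.619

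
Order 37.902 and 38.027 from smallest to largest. 37.902,38.027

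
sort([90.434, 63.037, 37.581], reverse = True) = [90.434, 63.037, 37.581]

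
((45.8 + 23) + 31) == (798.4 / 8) True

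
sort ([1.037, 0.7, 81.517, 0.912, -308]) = [-308, 0.7, 0.912, 1.037, 81.517]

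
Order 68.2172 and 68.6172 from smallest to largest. 68.2172, 68.6172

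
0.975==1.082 False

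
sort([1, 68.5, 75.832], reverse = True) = [75.832, 68.5, 1]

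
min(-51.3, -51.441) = -51.441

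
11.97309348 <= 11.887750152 False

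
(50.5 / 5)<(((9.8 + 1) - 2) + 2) True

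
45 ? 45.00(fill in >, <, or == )==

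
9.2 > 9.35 False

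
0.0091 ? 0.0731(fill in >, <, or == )<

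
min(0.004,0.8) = 0.004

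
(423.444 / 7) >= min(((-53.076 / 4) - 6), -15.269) True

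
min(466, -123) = -123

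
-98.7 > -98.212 False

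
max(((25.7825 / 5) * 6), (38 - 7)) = 31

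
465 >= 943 False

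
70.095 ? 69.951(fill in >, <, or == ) >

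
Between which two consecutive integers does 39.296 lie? 39 and 40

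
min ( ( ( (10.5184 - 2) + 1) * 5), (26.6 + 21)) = 47.592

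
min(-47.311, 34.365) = -47.311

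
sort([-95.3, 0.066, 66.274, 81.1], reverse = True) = [81.1, 66.274, 0.066, -95.3]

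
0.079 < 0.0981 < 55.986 True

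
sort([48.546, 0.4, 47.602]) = [0.4, 47.602, 48.546]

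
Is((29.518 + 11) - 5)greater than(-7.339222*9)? Yes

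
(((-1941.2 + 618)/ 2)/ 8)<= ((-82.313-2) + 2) True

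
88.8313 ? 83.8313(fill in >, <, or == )>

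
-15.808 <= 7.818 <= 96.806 True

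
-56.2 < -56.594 False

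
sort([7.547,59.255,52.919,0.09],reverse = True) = [59.255,52.919,7.547,0.09]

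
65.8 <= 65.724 False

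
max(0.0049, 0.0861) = 0.0861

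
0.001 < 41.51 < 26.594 False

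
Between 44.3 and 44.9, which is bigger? 44.9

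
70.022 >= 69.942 True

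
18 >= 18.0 True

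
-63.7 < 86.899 True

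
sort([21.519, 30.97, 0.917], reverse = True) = [30.97, 21.519, 0.917]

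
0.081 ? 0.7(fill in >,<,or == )<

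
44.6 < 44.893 True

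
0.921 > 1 False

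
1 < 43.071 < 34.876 False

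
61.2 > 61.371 False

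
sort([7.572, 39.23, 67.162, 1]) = [1, 7.572, 39.23, 67.162]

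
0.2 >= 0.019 True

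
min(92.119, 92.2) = 92.119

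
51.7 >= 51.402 True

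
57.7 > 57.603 True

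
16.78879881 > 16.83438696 False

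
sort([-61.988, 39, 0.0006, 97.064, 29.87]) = [-61.988, 0.0006, 29.87, 39, 97.064]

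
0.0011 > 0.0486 False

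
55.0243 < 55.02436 True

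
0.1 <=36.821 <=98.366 True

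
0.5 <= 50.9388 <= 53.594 True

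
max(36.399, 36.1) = 36.399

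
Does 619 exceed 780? No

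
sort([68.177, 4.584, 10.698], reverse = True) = [68.177, 10.698, 4.584]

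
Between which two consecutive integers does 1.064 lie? 1 and 2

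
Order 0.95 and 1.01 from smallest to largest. 0.95, 1.01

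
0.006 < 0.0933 True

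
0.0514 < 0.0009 False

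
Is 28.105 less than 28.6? Yes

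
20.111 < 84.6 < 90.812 True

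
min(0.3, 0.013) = 0.013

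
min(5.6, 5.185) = 5.185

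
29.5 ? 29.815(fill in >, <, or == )<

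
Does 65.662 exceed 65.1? Yes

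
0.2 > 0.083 True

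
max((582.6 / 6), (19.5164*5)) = 97.582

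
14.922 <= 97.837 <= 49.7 False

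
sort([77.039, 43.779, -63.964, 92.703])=[-63.964, 43.779, 77.039, 92.703]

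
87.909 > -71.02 True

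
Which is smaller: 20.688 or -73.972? -73.972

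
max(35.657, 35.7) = 35.7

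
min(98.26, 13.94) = 13.94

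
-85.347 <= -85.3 True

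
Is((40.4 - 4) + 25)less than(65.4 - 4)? No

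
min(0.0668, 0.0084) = 0.0084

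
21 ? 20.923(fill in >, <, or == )>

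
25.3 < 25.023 False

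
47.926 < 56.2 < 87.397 True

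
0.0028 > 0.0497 False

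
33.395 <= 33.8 True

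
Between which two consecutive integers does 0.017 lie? 0 and 1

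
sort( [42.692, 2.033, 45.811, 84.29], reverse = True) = [84.29, 45.811, 42.692, 2.033]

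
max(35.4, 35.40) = 35.40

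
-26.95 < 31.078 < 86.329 True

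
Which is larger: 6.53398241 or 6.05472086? 6.53398241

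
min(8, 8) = 8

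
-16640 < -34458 False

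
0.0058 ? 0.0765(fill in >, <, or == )<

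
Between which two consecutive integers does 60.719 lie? 60 and 61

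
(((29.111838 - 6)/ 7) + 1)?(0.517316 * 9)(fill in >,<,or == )<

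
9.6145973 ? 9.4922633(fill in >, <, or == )>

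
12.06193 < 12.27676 True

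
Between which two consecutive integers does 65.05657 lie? 65 and 66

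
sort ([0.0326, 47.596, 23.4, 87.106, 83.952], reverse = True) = [87.106, 83.952, 47.596, 23.4, 0.0326]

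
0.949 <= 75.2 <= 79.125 True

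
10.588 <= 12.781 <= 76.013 True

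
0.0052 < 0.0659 True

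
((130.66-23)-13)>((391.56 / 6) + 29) True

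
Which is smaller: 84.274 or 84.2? 84.2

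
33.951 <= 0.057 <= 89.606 False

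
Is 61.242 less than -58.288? No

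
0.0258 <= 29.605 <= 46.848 True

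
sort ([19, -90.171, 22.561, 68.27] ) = [-90.171, 19, 22.561, 68.27]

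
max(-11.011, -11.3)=-11.011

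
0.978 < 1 True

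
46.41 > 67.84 False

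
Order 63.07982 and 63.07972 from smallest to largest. 63.07972, 63.07982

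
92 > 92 False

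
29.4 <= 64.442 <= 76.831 True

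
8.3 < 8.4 True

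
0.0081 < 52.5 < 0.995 False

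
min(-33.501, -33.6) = -33.6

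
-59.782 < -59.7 True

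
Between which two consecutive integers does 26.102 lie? 26 and 27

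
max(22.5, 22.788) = 22.788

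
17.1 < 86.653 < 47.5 False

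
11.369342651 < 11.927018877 True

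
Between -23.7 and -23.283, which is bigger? -23.283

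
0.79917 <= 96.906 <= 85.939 False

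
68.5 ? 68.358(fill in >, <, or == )>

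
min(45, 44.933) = 44.933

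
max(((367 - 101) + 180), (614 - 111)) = 503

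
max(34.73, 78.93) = 78.93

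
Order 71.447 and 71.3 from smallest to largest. 71.3, 71.447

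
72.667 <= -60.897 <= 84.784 False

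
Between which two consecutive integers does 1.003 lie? 1 and 2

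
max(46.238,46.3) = 46.3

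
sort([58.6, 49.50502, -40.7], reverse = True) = [58.6, 49.50502, -40.7]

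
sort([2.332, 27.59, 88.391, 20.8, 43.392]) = [2.332, 20.8, 27.59, 43.392, 88.391]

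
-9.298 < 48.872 True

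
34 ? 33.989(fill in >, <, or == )>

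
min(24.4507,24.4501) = 24.4501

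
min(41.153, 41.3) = 41.153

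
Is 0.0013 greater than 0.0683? No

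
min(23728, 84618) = 23728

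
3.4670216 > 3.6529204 False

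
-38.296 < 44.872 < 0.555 False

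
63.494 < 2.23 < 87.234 False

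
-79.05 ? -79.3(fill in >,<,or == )>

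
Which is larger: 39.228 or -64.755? 39.228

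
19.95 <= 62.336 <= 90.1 True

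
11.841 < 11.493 False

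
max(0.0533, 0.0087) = 0.0533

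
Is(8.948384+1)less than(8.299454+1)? No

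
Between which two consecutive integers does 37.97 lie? 37 and 38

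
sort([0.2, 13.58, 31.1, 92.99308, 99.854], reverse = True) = [99.854, 92.99308, 31.1, 13.58, 0.2]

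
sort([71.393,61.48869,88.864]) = [61.48869,71.393,88.864]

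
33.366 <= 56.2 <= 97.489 True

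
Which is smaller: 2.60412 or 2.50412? 2.50412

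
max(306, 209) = 306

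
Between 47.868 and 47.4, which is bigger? 47.868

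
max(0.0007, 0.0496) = 0.0496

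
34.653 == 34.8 False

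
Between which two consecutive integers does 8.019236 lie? 8 and 9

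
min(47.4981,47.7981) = 47.4981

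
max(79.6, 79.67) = 79.67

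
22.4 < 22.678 True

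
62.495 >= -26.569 True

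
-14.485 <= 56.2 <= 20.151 False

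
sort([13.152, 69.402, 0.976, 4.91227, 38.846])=[0.976, 4.91227, 13.152, 38.846, 69.402]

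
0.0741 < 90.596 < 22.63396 False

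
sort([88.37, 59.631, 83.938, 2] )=[2, 59.631, 83.938, 88.37]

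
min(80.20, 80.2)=80.20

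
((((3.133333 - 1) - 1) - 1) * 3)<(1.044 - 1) False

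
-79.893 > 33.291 False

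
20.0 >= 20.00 True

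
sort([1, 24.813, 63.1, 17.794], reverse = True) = [63.1, 24.813, 17.794, 1]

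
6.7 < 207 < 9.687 False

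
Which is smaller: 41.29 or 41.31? 41.29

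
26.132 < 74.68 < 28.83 False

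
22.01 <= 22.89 True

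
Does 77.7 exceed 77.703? No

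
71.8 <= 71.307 False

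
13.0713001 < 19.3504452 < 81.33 True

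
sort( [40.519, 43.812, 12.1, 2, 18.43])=[2, 12.1, 18.43, 40.519, 43.812]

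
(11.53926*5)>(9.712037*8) False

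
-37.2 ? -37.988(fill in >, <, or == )>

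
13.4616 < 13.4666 True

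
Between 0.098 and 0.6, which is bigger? 0.6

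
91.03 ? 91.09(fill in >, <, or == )<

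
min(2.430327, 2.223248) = 2.223248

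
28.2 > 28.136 True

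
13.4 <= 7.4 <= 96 False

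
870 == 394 False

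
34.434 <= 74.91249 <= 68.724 False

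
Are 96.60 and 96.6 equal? Yes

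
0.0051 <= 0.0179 True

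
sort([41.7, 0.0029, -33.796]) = [-33.796, 0.0029, 41.7]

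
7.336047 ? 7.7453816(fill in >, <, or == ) <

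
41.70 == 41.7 True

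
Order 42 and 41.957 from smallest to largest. 41.957, 42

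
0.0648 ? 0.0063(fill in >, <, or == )>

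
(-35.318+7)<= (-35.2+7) True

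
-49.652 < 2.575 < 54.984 True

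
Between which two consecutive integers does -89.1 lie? -90 and -89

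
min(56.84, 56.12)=56.12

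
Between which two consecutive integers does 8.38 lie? 8 and 9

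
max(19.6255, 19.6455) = 19.6455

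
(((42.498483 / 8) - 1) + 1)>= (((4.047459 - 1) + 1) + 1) True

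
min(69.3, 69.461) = 69.3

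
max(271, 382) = 382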